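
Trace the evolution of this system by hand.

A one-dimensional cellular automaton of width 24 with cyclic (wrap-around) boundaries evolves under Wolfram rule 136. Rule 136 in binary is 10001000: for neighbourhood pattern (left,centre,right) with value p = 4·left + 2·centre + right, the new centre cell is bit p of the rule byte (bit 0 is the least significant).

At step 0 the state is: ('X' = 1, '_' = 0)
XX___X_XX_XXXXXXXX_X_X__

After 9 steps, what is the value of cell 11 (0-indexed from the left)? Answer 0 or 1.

0) XX___X_XX_XXXXXXXX_X_X__
1) X______X__XXXXXXX_______
2) __________XXXXXX________
3) __________XXXXX_________
4) __________XXXX__________
5) __________XXX___________
6) __________XX____________
7) __________X_____________
8) ________________________
9) ________________________

0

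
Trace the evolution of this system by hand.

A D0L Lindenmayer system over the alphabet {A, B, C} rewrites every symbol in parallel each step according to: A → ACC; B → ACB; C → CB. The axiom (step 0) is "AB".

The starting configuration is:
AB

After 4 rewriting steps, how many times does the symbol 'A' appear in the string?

gen 0: AB
gen 1: ACCACB
gen 2: ACCCBCBACCCBACB
gen 3: ACCCBCBCBACBCBACBACCCBCBCBACBACCCBACB
gen 4: ACCCBCBCBACBCBACBCBACBACCCBACBCBACBACCCBACBACCCBCBCBACBCBACBCBACBACCCBACBACCCBCBCBACBACCCBACB

19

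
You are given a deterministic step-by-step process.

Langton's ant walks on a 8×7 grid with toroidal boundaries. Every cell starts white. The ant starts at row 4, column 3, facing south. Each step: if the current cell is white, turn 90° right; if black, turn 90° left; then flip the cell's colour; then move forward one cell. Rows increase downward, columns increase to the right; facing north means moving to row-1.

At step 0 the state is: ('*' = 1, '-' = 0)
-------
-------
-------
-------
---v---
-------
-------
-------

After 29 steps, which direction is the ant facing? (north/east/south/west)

0) -------
-------
-------
-------
---v---
-------
-------
-------
1) -------
-------
-------
-------
--<*---
-------
-------
-------
2) -------
-------
-------
--^----
--**---
-------
-------
-------
3) -------
-------
-------
--*>---
--**---
-------
-------
-------
4) -------
-------
-------
--**---
--*v---
-------
-------
-------
5) -------
-------
-------
--**---
--*->--
-------
-------
-------
6) -------
-------
-------
--**---
--*-*--
----v--
-------
-------
7) -------
-------
-------
--**---
--*-*--
---<*--
-------
-------
8) -------
-------
-------
--**---
--*^*--
---**--
-------
-------
9) -------
-------
-------
--**---
--**>--
---**--
-------
-------
10) -------
-------
-------
--**^--
--**---
---**--
-------
-------
11) -------
-------
-------
--***>-
--**---
---**--
-------
-------
12) -------
-------
-------
--****-
--**-v-
---**--
-------
-------
13) -------
-------
-------
--****-
--**<*-
---**--
-------
-------
14) -------
-------
-------
--**^*-
--****-
---**--
-------
-------
15) -------
-------
-------
--*<-*-
--****-
---**--
-------
-------
16) -------
-------
-------
--*--*-
--*v**-
---**--
-------
-------
17) -------
-------
-------
--*--*-
--*->*-
---**--
-------
-------
18) -------
-------
-------
--*-^*-
--*--*-
---**--
-------
-------
19) -------
-------
-------
--*-*>-
--*--*-
---**--
-------
-------
20) -------
-------
-----^-
--*-*--
--*--*-
---**--
-------
-------
21) -------
-------
-----*>
--*-*--
--*--*-
---**--
-------
-------
22) -------
-------
-----**
--*-*-v
--*--*-
---**--
-------
-------
23) -------
-------
-----**
--*-*<*
--*--*-
---**--
-------
-------
24) -------
-------
-----^*
--*-***
--*--*-
---**--
-------
-------
25) -------
-------
----<-*
--*-***
--*--*-
---**--
-------
-------
26) -------
----^--
----*-*
--*-***
--*--*-
---**--
-------
-------
27) -------
----*>-
----*-*
--*-***
--*--*-
---**--
-------
-------
28) -------
----**-
----*v*
--*-***
--*--*-
---**--
-------
-------
29) -------
----**-
----<**
--*-***
--*--*-
---**--
-------
-------

west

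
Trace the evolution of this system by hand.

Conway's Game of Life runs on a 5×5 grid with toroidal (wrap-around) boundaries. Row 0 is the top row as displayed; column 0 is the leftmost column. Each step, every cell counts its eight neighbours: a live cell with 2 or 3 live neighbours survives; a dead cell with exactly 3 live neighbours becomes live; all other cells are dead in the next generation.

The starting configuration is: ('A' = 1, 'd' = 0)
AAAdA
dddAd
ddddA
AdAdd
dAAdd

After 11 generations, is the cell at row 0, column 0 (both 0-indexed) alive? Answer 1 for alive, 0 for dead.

step 0: AAAdA
dddAd
ddddA
AdAdd
dAAdd
step 1: AdddA
dAAAd
dddAA
AdAAd
ddddA
step 2: AAAdA
dAAdd
Adddd
AdAdd
dAddd
step 3: dddAd
ddAAA
AdAdd
Adddd
dddAA
step 4: ddddd
dAAdA
AdAdd
AAdAd
dddAA
step 5: AdAdA
AAAAd
ddddd
AAdAd
AdAAA
step 6: ddddd
AdAAd
dddAd
AAdAd
ddddd
step 7: ddddd
ddAAA
AddAd
ddAdA
ddddd
step 8: dddAd
ddAAA
AAddd
dddAA
ddddd
step 9: ddAAA
AAAAA
AAddd
AdddA
dddAA
step 10: ddddd
ddddd
ddddd
dAdAd
ddAdd
step 11: ddddd
ddddd
ddddd
ddAdd
ddAdd

0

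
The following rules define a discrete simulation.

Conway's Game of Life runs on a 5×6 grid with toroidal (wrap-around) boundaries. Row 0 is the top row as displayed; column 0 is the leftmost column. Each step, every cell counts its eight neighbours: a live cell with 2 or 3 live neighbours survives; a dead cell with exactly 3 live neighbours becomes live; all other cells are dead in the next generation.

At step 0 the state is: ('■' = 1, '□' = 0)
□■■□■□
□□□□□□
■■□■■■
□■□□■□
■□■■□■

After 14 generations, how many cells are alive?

4

0) □■■□■□
□□□□□□
■■□■■■
□■□□■□
■□■■□■
1) ■■■□■■
□□□□□□
■■■■■■
□□□□□□
■□□□□■
2) □■□□■□
□□□□□□
■■■■■■
□□■■□□
□□□□■□
3) □□□□□□
□□□□□□
■■□□■■
■□□□□□
□□■□■□
4) □□□□□□
■□□□□■
■■□□□■
■□□■■□
□□□□□□
5) □□□□□□
□■□□□■
□■□□□□
■■□□■□
□□□□□□
6) □□□□□□
■□□□□□
□■■□□■
■■□□□□
□□□□□□
7) □□□□□□
■■□□□□
□□■□□■
■■■□□□
□□□□□□
8) □□□□□□
■■□□□□
□□■□□■
■■■□□□
□■□□□□
9) ■■□□□□
■■□□□□
□□■□□■
■□■□□□
■■■□□□
10) □□□□□■
□□■□□■
□□■□□■
■□■■□■
□□■□□■
11) ■□□□■■
■□□□■■
□□■□□■
■□■■□■
□■■■□■
12) □□■□□□
□■□■□□
□□■□□□
□□□□□■
□□□□□□
13) □□■□□□
□■□■□□
□□■□□□
□□□□□□
□□□□□□
14) □□■□□□
□■□■□□
□□■□□□
□□□□□□
□□□□□□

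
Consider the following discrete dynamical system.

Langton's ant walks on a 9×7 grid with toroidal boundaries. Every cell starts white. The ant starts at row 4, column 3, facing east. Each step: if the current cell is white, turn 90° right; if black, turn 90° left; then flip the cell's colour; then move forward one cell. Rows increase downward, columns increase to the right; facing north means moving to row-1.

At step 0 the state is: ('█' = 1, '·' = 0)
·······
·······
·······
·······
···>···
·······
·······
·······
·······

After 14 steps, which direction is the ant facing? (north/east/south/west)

[0] ·······
·······
·······
·······
···>···
·······
·······
·······
·······
[1] ·······
·······
·······
·······
···█···
···v···
·······
·······
·······
[2] ·······
·······
·······
·······
···█···
··<█···
·······
·······
·······
[3] ·······
·······
·······
·······
··^█···
··██···
·······
·······
·······
[4] ·······
·······
·······
·······
··█>···
··██···
·······
·······
·······
[5] ·······
·······
·······
···^···
··█····
··██···
·······
·······
·······
[6] ·······
·······
·······
···█>··
··█····
··██···
·······
·······
·······
[7] ·······
·······
·······
···██··
··█·v··
··██···
·······
·······
·······
[8] ·······
·······
·······
···██··
··█<█··
··██···
·······
·······
·······
[9] ·······
·······
·······
···^█··
··███··
··██···
·······
·······
·······
[10] ·······
·······
·······
··<·█··
··███··
··██···
·······
·······
·······
[11] ·······
·······
··^····
··█·█··
··███··
··██···
·······
·······
·······
[12] ·······
·······
··█>···
··█·█··
··███··
··██···
·······
·······
·······
[13] ·······
·······
··██···
··█v█··
··███··
··██···
·······
·······
·······
[14] ·······
·······
··██···
··<██··
··███··
··██···
·······
·······
·······

west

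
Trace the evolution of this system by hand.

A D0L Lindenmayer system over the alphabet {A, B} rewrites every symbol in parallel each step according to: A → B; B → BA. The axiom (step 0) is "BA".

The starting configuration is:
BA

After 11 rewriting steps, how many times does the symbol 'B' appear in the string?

233

t=0: BA
t=1: BAB
t=2: BABBA
t=3: BABBABAB
t=4: BABBABABBABBA
t=5: BABBABABBABBABABBABAB
t=6: BABBABABBABBABABBABABBABBABABBABBA
t=7: BABBABABBABBABABBABABBABBABABBABBABABBABABBABBABABBABAB
t=8: BABBABABBABBABABBABABBABBABABBABBABABBABABBABBABABBABABBABBABABBABBABABBABABBABBABABBABBA
t=9: BABBABABBABBABABBABABBABBABABBABBABABBABABBABBABABBABABBAB…BBABABBABABBABBABABBABABBABBABABBABBABABBABABBABBABABBABAB  (len 144)
t=10: BABBABABBABBABABBABABBABBABABBABBABABBABABBABBABABBABABBAB…BBABABBABABBABBABABBABABBABBABABBABBABABBABABBABBABABBABBA  (len 233)
t=11: BABBABABBABBABABBABABBABBABABBABBABABBABABBABBABABBABABBAB…BBABABBABABBABBABABBABABBABBABABBABBABABBABABBABBABABBABAB  (len 377)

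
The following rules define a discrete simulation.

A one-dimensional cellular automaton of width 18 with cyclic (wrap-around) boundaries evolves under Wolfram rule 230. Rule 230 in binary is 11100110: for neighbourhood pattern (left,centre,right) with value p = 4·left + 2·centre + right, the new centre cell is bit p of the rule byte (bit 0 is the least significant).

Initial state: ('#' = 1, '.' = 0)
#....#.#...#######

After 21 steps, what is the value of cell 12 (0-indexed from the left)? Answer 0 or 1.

1

k=0  #....#.#...#######
k=1  #...####..#.######
k=2  #..#.###.###.#####
k=3  #.###.###.###.####
k=4  ##.###.###.###.###
k=5  ###.###.###.###.##
k=6  ####.###.###.###.#
k=7  #####.###.###.###.
k=8  .#####.###.###.###
k=9  #.#####.###.###.##
k=10  ##.#####.###.###.#
k=11  ###.#####.###.###.
k=12  .###.#####.###.###
k=13  #.###.#####.###.##
k=14  ##.###.#####.###.#
k=15  ###.###.#####.###.
k=16  .###.###.#####.###
k=17  #.###.###.#####.##
k=18  ##.###.###.#####.#
k=19  ###.###.###.#####.
k=20  .###.###.###.#####
k=21  #.###.###.###.####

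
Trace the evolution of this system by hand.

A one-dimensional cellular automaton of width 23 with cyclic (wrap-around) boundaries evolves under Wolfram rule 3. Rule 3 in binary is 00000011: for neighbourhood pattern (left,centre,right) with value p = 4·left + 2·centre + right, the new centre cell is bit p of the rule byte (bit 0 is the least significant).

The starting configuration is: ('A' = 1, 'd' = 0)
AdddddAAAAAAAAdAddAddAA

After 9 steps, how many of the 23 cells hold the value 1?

0) AdddddAAAAAAAAdAddAddAA
1) ddAAAAdddddddddddAddAdd
2) AAdddddAAAAAAAAAAddAddA
3) dddAAAAdddddddddddAddAd
4) AAAdddddAAAAAAAAAAddAdd
5) ddddAAAAdddddddddddAddA
6) dAAAdddddAAAAAAAAAAddAd
7) AddddAAAAdddddddddddAdd
8) ddAAAdddddAAAAAAAAAAddA
9) dAddddAAAAdddddddddddAd

6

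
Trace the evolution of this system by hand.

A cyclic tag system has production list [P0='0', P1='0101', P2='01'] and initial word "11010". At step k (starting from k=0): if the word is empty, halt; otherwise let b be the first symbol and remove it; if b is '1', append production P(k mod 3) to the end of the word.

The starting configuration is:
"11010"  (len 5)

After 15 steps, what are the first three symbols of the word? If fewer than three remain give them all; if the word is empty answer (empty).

000

t=0: "11010"  (len 5)
t=1: "10100"  (len 5)
t=2: "01000101"  (len 8)
t=3: "1000101"  (len 7)
t=4: "0001010"  (len 7)
t=5: "001010"  (len 6)
t=6: "01010"  (len 5)
t=7: "1010"  (len 4)
t=8: "0100101"  (len 7)
t=9: "100101"  (len 6)
t=10: "001010"  (len 6)
t=11: "01010"  (len 5)
t=12: "1010"  (len 4)
t=13: "0100"  (len 4)
t=14: "100"  (len 3)
t=15: "0001"  (len 4)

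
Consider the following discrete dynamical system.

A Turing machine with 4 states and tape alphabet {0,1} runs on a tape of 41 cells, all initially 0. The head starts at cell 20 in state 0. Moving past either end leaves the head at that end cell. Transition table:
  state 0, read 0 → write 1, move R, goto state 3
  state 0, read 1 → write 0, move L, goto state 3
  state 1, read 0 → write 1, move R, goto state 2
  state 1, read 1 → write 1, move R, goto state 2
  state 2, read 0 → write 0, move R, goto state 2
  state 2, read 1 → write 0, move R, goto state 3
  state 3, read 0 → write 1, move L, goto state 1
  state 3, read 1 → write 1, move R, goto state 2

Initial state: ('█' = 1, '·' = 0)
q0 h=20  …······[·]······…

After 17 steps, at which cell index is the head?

25

[0] q0 h=20  …······[·]······…
[1] q3 h=21  …·····█[·]······…
[2] q1 h=20  …······[█]█·····…
[3] q2 h=21  …·····█[█]······…
[4] q3 h=22  …····█·[·]······…
[5] q1 h=21  …·····█[·]█·····…
[6] q2 h=22  …····██[█]······…
[7] q3 h=23  …···██·[·]······…
[8] q1 h=22  …····██[·]█·····…
[9] q2 h=23  …···███[█]······…
[10] q3 h=24  …··███·[·]······…
[11] q1 h=23  …···███[·]█·····…
[12] q2 h=24  …··████[█]······…
[13] q3 h=25  …·████·[·]······…
[14] q1 h=24  …··████[·]█·····…
[15] q2 h=25  …·█████[█]······…
[16] q3 h=26  …█████·[·]······…
[17] q1 h=25  …·█████[·]█·····…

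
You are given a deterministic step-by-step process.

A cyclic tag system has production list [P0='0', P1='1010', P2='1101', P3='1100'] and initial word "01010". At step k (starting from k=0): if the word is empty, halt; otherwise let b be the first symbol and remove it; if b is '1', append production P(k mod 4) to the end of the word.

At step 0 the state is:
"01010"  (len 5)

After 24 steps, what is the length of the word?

29

t=0: "01010"  (len 5)
t=1: "1010"  (len 4)
t=2: "0101010"  (len 7)
t=3: "101010"  (len 6)
t=4: "010101100"  (len 9)
t=5: "10101100"  (len 8)
t=6: "01011001010"  (len 11)
t=7: "1011001010"  (len 10)
t=8: "0110010101100"  (len 13)
t=9: "110010101100"  (len 12)
t=10: "100101011001010"  (len 15)
t=11: "001010110010101101"  (len 18)
t=12: "01010110010101101"  (len 17)
t=13: "1010110010101101"  (len 16)
t=14: "0101100101011011010"  (len 19)
t=15: "101100101011011010"  (len 18)
t=16: "011001010110110101100"  (len 21)
t=17: "11001010110110101100"  (len 20)
t=18: "10010101101101011001010"  (len 23)
t=19: "00101011011010110010101101"  (len 26)
t=20: "0101011011010110010101101"  (len 25)
t=21: "101011011010110010101101"  (len 24)
t=22: "010110110101100101011011010"  (len 27)
t=23: "10110110101100101011011010"  (len 26)
t=24: "01101101011001010110110101100"  (len 29)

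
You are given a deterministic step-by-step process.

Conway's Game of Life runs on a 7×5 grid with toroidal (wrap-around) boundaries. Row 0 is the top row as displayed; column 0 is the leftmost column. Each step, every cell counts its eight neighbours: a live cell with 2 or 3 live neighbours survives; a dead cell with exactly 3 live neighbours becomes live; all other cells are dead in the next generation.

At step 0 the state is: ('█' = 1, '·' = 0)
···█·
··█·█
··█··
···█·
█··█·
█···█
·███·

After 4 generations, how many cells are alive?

13

k=0  ···█·
··█·█
··█··
···█·
█··█·
█···█
·███·
k=1  ·█··█
··█··
··█··
··███
█··█·
█····
████·
k=2  ····█
·███·
·██··
·██·█
████·
█··█·
··██·
k=3  ·█··█
██·█·
·····
····█
·····
█····
··██·
k=4  ·█··█
███·█
█···█
·····
·····
·····
█████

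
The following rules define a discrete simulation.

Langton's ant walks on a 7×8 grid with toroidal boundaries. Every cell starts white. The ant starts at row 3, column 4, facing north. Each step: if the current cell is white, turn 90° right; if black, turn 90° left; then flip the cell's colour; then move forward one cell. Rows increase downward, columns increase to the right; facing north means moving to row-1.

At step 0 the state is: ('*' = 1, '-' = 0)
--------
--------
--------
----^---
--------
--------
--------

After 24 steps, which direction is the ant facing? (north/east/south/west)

k=0  --------
--------
--------
----^---
--------
--------
--------
k=1  --------
--------
--------
----*>--
--------
--------
--------
k=2  --------
--------
--------
----**--
-----v--
--------
--------
k=3  --------
--------
--------
----**--
----<*--
--------
--------
k=4  --------
--------
--------
----^*--
----**--
--------
--------
k=5  --------
--------
--------
---<-*--
----**--
--------
--------
k=6  --------
--------
---^----
---*-*--
----**--
--------
--------
k=7  --------
--------
---*>---
---*-*--
----**--
--------
--------
k=8  --------
--------
---**---
---*v*--
----**--
--------
--------
k=9  --------
--------
---**---
---<**--
----**--
--------
--------
k=10  --------
--------
---**---
----**--
---v**--
--------
--------
k=11  --------
--------
---**---
----**--
--<***--
--------
--------
k=12  --------
--------
---**---
--^-**--
--****--
--------
--------
k=13  --------
--------
---**---
--*>**--
--****--
--------
--------
k=14  --------
--------
---**---
--****--
--*v**--
--------
--------
k=15  --------
--------
---**---
--****--
--*->*--
--------
--------
k=16  --------
--------
---**---
--**^*--
--*--*--
--------
--------
k=17  --------
--------
---**---
--*<-*--
--*--*--
--------
--------
k=18  --------
--------
---**---
--*--*--
--*v-*--
--------
--------
k=19  --------
--------
---**---
--*--*--
--<*-*--
--------
--------
k=20  --------
--------
---**---
--*--*--
---*-*--
--v-----
--------
k=21  --------
--------
---**---
--*--*--
---*-*--
-<*-----
--------
k=22  --------
--------
---**---
--*--*--
-^-*-*--
-**-----
--------
k=23  --------
--------
---**---
--*--*--
-*>*-*--
-**-----
--------
k=24  --------
--------
---**---
--*--*--
-***-*--
-*v-----
--------

south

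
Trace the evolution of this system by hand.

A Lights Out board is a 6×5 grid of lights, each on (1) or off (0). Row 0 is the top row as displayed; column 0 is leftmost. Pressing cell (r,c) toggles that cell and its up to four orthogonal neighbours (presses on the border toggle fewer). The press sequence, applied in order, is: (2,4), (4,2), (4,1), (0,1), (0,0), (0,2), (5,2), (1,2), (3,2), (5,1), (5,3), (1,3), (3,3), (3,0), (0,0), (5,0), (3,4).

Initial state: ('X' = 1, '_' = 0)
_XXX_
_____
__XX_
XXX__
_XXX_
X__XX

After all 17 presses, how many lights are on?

[0] _XXX_
_____
__XX_
XXX__
_XXX_
X__XX
[1] _XXX_
____X
__X_X
XXX_X
_XXX_
X__XX
[2] _XXX_
____X
__X_X
XX__X
_____
X_XXX
[3] _XXX_
____X
__X_X
X___X
XXX__
XXXXX
[4] X__X_
_X__X
__X_X
X___X
XXX__
XXXXX
[5] _X_X_
XX__X
__X_X
X___X
XXX__
XXXXX
[6] __X__
XXX_X
__X_X
X___X
XXX__
XXXXX
[7] __X__
XXX_X
__X_X
X___X
XX___
X___X
[8] _____
X__XX
____X
X___X
XX___
X___X
[9] _____
X__XX
__X_X
XXXXX
XXX__
X___X
[10] _____
X__XX
__X_X
XXXXX
X_X__
_XX_X
[11] _____
X__XX
__X_X
XXXXX
X_XX_
_X_X_
[12] ___X_
X_X__
__XXX
XXXXX
X_XX_
_X_X_
[13] ___X_
X_X__
__X_X
XX___
X_X__
_X_X_
[14] ___X_
X_X__
X_X_X
_____
__X__
_X_X_
[15] XX_X_
__X__
X_X_X
_____
__X__
_X_X_
[16] XX_X_
__X__
X_X_X
_____
X_X__
X__X_
[17] XX_X_
__X__
X_X__
___XX
X_X_X
X__X_

13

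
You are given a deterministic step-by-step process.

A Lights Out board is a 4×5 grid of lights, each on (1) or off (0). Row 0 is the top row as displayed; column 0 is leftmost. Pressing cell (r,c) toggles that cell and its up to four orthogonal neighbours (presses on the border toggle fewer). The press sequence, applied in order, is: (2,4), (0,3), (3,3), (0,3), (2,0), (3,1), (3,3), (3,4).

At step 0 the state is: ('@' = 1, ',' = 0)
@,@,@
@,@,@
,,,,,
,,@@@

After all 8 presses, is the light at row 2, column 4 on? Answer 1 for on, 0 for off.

gen 0: @,@,@
@,@,@
,,,,,
,,@@@
gen 1: @,@,@
@,@,,
,,,@@
,,@@,
gen 2: @,,@,
@,@@,
,,,@@
,,@@,
gen 3: @,,@,
@,@@,
,,,,@
,,,,@
gen 4: @,@,@
@,@,,
,,,,@
,,,,@
gen 5: @,@,@
,,@,,
@@,,@
@,,,@
gen 6: @,@,@
,,@,,
@,,,@
,@@,@
gen 7: @,@,@
,,@,,
@,,@@
,@,@,
gen 8: @,@,@
,,@,,
@,,@,
,@,,@

0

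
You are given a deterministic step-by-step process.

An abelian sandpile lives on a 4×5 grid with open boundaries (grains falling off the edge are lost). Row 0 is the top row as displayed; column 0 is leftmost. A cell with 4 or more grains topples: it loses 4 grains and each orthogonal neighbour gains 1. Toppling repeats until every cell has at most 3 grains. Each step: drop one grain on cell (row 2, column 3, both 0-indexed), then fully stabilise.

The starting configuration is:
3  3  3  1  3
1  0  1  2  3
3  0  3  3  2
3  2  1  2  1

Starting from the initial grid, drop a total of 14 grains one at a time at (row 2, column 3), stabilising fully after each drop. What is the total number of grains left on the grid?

k=0  3  3  3  1  3
1  0  1  2  3
3  0  3  3  2
3  2  1  2  1
k=1  3  3  3  1  3
1  0  2  3  3
3  1  0  1  3
3  2  2  3  1
k=2  3  3  3  1  3
1  0  2  3  3
3  1  0  2  3
3  2  2  3  1
k=3  3  3  3  1  3
1  0  2  3  3
3  1  0  3  3
3  2  2  3  1
k=4  3  3  3  3  0
1  0  3  1  2
3  1  1  3  1
3  2  3  0  3
k=5  3  3  3  3  0
1  0  3  2  2
3  1  2  0  2
3  2  3  1  3
k=6  3  3  3  3  0
1  0  3  2  2
3  1  2  1  2
3  2  3  1  3
k=7  3  3  3  3  0
1  0  3  2  2
3  1  2  2  2
3  2  3  1  3
k=8  3  3  3  3  0
1  0  3  2  2
3  1  2  3  2
3  2  3  1  3
k=9  3  3  3  3  0
1  0  3  3  2
3  1  3  0  3
3  2  3  2  3
k=10  3  3  3  3  0
1  0  3  3  2
3  1  3  1  3
3  2  3  2  3
k=11  3  3  3  3  0
1  0  3  3  2
3  1  3  2  3
3  2  3  2  3
k=12  3  3  3  3  0
1  0  3  3  2
3  1  3  3  3
3  2  3  2  3
k=13  0  1  2  2  2
2  2  3  0  1
3  2  3  1  3
3  3  1  2  1
k=14  0  1  2  2  2
2  2  3  0  1
3  2  3  2  3
3  3  1  2  1

38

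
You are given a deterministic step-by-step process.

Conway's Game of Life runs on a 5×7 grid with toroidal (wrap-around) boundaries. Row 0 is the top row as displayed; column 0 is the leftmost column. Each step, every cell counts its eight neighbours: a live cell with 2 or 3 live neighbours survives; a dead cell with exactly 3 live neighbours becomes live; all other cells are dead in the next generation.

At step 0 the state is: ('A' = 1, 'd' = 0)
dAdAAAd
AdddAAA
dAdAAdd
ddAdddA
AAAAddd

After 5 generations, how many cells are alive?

[0] dAdAAAd
AdddAAA
dAdAAdd
ddAdddA
AAAAddd
[1] ddddddd
AAddddA
dAAAAdd
ddddAdd
AddddAA
[2] dAdddAd
AAdAddd
dAAAAAd
AAAdAdA
dddddAA
[3] dAAdAAd
AddAdAA
dddddAd
ddddddd
ddAdAdd
[4] AAAdddd
AAAAddd
ddddAAd
ddddddd
dAAdAAd
[5] ddddAdA
AddAAdA
dAAAAdd
dddAddd
AdAAddd

14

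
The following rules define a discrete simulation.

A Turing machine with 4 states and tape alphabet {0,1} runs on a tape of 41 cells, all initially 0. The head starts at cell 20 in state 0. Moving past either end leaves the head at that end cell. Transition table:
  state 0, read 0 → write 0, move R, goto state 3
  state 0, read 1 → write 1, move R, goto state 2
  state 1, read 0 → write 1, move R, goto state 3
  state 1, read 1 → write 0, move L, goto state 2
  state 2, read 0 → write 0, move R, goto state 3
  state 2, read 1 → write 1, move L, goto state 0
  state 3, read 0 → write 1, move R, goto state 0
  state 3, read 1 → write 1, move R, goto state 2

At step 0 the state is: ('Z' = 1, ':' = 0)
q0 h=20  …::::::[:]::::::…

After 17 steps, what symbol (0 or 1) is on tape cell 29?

1

0) q0 h=20  …::::::[:]::::::…
1) q3 h=21  …::::::[:]::::::…
2) q0 h=22  …:::::Z[:]::::::…
3) q3 h=23  …::::Z:[:]::::::…
4) q0 h=24  …:::Z:Z[:]::::::…
5) q3 h=25  …::Z:Z:[:]::::::…
6) q0 h=26  …:Z:Z:Z[:]::::::…
7) q3 h=27  …Z:Z:Z:[:]::::::…
8) q0 h=28  …:Z:Z:Z[:]::::::…
9) q3 h=29  …Z:Z:Z:[:]::::::…
10) q0 h=30  …:Z:Z:Z[:]::::::…
11) q3 h=31  …Z:Z:Z:[:]::::::…
12) q0 h=32  …:Z:Z:Z[:]::::::…
13) q3 h=33  …Z:Z:Z:[:]::::::…
14) q0 h=34  …:Z:Z:Z[:]::::::|
15) q3 h=35  …Z:Z:Z:[:]:::::|
16) q0 h=36  …:Z:Z:Z[:]::::|
17) q3 h=37  …Z:Z:Z:[:]:::|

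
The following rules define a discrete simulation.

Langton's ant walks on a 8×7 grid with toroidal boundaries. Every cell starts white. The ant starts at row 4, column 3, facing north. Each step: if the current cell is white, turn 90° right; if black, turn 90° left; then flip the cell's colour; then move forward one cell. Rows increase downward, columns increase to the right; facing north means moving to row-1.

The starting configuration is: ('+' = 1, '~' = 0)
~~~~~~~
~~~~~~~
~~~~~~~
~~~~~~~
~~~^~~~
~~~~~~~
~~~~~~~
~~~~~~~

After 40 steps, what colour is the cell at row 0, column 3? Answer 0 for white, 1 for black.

1

gen 0: ~~~~~~~
~~~~~~~
~~~~~~~
~~~~~~~
~~~^~~~
~~~~~~~
~~~~~~~
~~~~~~~
gen 1: ~~~~~~~
~~~~~~~
~~~~~~~
~~~~~~~
~~~+>~~
~~~~~~~
~~~~~~~
~~~~~~~
gen 2: ~~~~~~~
~~~~~~~
~~~~~~~
~~~~~~~
~~~++~~
~~~~v~~
~~~~~~~
~~~~~~~
gen 3: ~~~~~~~
~~~~~~~
~~~~~~~
~~~~~~~
~~~++~~
~~~<+~~
~~~~~~~
~~~~~~~
gen 4: ~~~~~~~
~~~~~~~
~~~~~~~
~~~~~~~
~~~^+~~
~~~++~~
~~~~~~~
~~~~~~~
gen 5: ~~~~~~~
~~~~~~~
~~~~~~~
~~~~~~~
~~<~+~~
~~~++~~
~~~~~~~
~~~~~~~
gen 6: ~~~~~~~
~~~~~~~
~~~~~~~
~~^~~~~
~~+~+~~
~~~++~~
~~~~~~~
~~~~~~~
gen 7: ~~~~~~~
~~~~~~~
~~~~~~~
~~+>~~~
~~+~+~~
~~~++~~
~~~~~~~
~~~~~~~
gen 8: ~~~~~~~
~~~~~~~
~~~~~~~
~~++~~~
~~+v+~~
~~~++~~
~~~~~~~
~~~~~~~
gen 9: ~~~~~~~
~~~~~~~
~~~~~~~
~~++~~~
~~<++~~
~~~++~~
~~~~~~~
~~~~~~~
gen 10: ~~~~~~~
~~~~~~~
~~~~~~~
~~++~~~
~~~++~~
~~v++~~
~~~~~~~
~~~~~~~
gen 11: ~~~~~~~
~~~~~~~
~~~~~~~
~~++~~~
~~~++~~
~<+++~~
~~~~~~~
~~~~~~~
gen 12: ~~~~~~~
~~~~~~~
~~~~~~~
~~++~~~
~^~++~~
~++++~~
~~~~~~~
~~~~~~~
gen 13: ~~~~~~~
~~~~~~~
~~~~~~~
~~++~~~
~+>++~~
~++++~~
~~~~~~~
~~~~~~~
gen 14: ~~~~~~~
~~~~~~~
~~~~~~~
~~++~~~
~++++~~
~+v++~~
~~~~~~~
~~~~~~~
gen 15: ~~~~~~~
~~~~~~~
~~~~~~~
~~++~~~
~++++~~
~+~>+~~
~~~~~~~
~~~~~~~
gen 16: ~~~~~~~
~~~~~~~
~~~~~~~
~~++~~~
~++^+~~
~+~~+~~
~~~~~~~
~~~~~~~
gen 17: ~~~~~~~
~~~~~~~
~~~~~~~
~~++~~~
~+<~+~~
~+~~+~~
~~~~~~~
~~~~~~~
gen 18: ~~~~~~~
~~~~~~~
~~~~~~~
~~++~~~
~+~~+~~
~+v~+~~
~~~~~~~
~~~~~~~
gen 19: ~~~~~~~
~~~~~~~
~~~~~~~
~~++~~~
~+~~+~~
~<+~+~~
~~~~~~~
~~~~~~~
gen 20: ~~~~~~~
~~~~~~~
~~~~~~~
~~++~~~
~+~~+~~
~~+~+~~
~v~~~~~
~~~~~~~
gen 21: ~~~~~~~
~~~~~~~
~~~~~~~
~~++~~~
~+~~+~~
~~+~+~~
<+~~~~~
~~~~~~~
gen 22: ~~~~~~~
~~~~~~~
~~~~~~~
~~++~~~
~+~~+~~
^~+~+~~
++~~~~~
~~~~~~~
gen 23: ~~~~~~~
~~~~~~~
~~~~~~~
~~++~~~
~+~~+~~
+>+~+~~
++~~~~~
~~~~~~~
gen 24: ~~~~~~~
~~~~~~~
~~~~~~~
~~++~~~
~+~~+~~
+++~+~~
+v~~~~~
~~~~~~~
gen 25: ~~~~~~~
~~~~~~~
~~~~~~~
~~++~~~
~+~~+~~
+++~+~~
+~>~~~~
~~~~~~~
gen 26: ~~~~~~~
~~~~~~~
~~~~~~~
~~++~~~
~+~~+~~
+++~+~~
+~+~~~~
~~v~~~~
gen 27: ~~~~~~~
~~~~~~~
~~~~~~~
~~++~~~
~+~~+~~
+++~+~~
+~+~~~~
~<+~~~~
gen 28: ~~~~~~~
~~~~~~~
~~~~~~~
~~++~~~
~+~~+~~
+++~+~~
+^+~~~~
~++~~~~
gen 29: ~~~~~~~
~~~~~~~
~~~~~~~
~~++~~~
~+~~+~~
+++~+~~
++>~~~~
~++~~~~
gen 30: ~~~~~~~
~~~~~~~
~~~~~~~
~~++~~~
~+~~+~~
++^~+~~
++~~~~~
~++~~~~
gen 31: ~~~~~~~
~~~~~~~
~~~~~~~
~~++~~~
~+~~+~~
+<~~+~~
++~~~~~
~++~~~~
gen 32: ~~~~~~~
~~~~~~~
~~~~~~~
~~++~~~
~+~~+~~
+~~~+~~
+v~~~~~
~++~~~~
gen 33: ~~~~~~~
~~~~~~~
~~~~~~~
~~++~~~
~+~~+~~
+~~~+~~
+~>~~~~
~++~~~~
gen 34: ~~~~~~~
~~~~~~~
~~~~~~~
~~++~~~
~+~~+~~
+~~~+~~
+~+~~~~
~+v~~~~
gen 35: ~~~~~~~
~~~~~~~
~~~~~~~
~~++~~~
~+~~+~~
+~~~+~~
+~+~~~~
~+~>~~~
gen 36: ~~~v~~~
~~~~~~~
~~~~~~~
~~++~~~
~+~~+~~
+~~~+~~
+~+~~~~
~+~+~~~
gen 37: ~~<+~~~
~~~~~~~
~~~~~~~
~~++~~~
~+~~+~~
+~~~+~~
+~+~~~~
~+~+~~~
gen 38: ~~++~~~
~~~~~~~
~~~~~~~
~~++~~~
~+~~+~~
+~~~+~~
+~+~~~~
~+^+~~~
gen 39: ~~++~~~
~~~~~~~
~~~~~~~
~~++~~~
~+~~+~~
+~~~+~~
+~+~~~~
~++>~~~
gen 40: ~~++~~~
~~~~~~~
~~~~~~~
~~++~~~
~+~~+~~
+~~~+~~
+~+^~~~
~++~~~~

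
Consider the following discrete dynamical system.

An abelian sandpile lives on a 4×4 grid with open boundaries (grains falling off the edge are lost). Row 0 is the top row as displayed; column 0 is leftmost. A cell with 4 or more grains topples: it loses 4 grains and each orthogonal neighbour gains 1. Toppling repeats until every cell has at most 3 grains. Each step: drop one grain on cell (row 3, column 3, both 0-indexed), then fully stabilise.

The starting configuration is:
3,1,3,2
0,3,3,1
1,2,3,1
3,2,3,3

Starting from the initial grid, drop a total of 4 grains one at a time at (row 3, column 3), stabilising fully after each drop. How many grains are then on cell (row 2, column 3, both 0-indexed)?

0) 3,1,3,2
0,3,3,1
1,2,3,1
3,2,3,3
1) 3,3,0,3
1,1,2,2
3,1,2,3
0,1,2,1
2) 3,3,0,3
1,1,2,2
3,1,2,3
0,1,2,2
3) 3,3,0,3
1,1,2,2
3,1,2,3
0,1,2,3
4) 3,3,0,3
1,1,2,3
3,1,3,0
0,1,3,1

0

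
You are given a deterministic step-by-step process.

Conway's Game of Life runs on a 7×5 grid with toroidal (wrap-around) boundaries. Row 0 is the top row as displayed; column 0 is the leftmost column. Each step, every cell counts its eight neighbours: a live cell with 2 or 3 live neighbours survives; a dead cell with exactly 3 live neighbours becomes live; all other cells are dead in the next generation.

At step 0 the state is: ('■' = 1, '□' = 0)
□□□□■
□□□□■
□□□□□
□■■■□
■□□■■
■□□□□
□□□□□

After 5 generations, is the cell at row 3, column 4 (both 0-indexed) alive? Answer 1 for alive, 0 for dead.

1

t=0: □□□□■
□□□□■
□□□□□
□■■■□
■□□■■
■□□□□
□□□□□
t=1: □□□□□
□□□□□
□□■■□
■■■■□
■□□■□
■□□□□
□□□□□
t=2: □□□□□
□□□□□
□□□■■
■□□□□
■□□■□
□□□□■
□□□□□
t=3: □□□□□
□□□□□
□□□□■
■□□■□
■□□□□
□□□□■
□□□□□
t=4: □□□□□
□□□□□
□□□□■
■□□□□
■□□□□
□□□□□
□□□□□
t=5: □□□□□
□□□□□
□□□□□
■□□□■
□□□□□
□□□□□
□□□□□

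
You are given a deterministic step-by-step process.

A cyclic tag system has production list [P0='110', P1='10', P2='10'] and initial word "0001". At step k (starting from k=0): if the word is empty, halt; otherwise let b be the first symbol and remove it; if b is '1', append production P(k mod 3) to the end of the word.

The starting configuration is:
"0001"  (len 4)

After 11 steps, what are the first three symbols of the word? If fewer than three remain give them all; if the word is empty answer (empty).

101

[0] "0001"  (len 4)
[1] "001"  (len 3)
[2] "01"  (len 2)
[3] "1"  (len 1)
[4] "110"  (len 3)
[5] "1010"  (len 4)
[6] "01010"  (len 5)
[7] "1010"  (len 4)
[8] "01010"  (len 5)
[9] "1010"  (len 4)
[10] "010110"  (len 6)
[11] "10110"  (len 5)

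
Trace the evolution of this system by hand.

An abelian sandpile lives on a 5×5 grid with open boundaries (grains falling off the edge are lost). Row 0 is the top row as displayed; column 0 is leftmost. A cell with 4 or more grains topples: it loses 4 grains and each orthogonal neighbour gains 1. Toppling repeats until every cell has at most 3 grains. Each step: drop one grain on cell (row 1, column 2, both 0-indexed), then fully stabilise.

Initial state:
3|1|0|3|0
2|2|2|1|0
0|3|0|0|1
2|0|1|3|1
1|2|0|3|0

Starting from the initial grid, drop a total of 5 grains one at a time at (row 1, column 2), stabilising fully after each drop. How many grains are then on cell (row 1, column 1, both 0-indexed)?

k=0  3|1|0|3|0
2|2|2|1|0
0|3|0|0|1
2|0|1|3|1
1|2|0|3|0
k=1  3|1|0|3|0
2|2|3|1|0
0|3|0|0|1
2|0|1|3|1
1|2|0|3|0
k=2  3|1|1|3|0
2|3|0|2|0
0|3|1|0|1
2|0|1|3|1
1|2|0|3|0
k=3  3|1|1|3|0
2|3|1|2|0
0|3|1|0|1
2|0|1|3|1
1|2|0|3|0
k=4  3|1|1|3|0
2|3|2|2|0
0|3|1|0|1
2|0|1|3|1
1|2|0|3|0
k=5  3|1|1|3|0
2|3|3|2|0
0|3|1|0|1
2|0|1|3|1
1|2|0|3|0

3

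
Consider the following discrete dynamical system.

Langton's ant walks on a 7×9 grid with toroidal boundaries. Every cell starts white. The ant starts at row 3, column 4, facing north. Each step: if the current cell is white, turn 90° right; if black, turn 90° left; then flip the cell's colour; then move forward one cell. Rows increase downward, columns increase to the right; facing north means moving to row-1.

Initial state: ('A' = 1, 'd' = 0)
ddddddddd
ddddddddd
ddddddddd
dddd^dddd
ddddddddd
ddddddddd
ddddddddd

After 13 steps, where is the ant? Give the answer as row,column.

step 0: ddddddddd
ddddddddd
ddddddddd
dddd^dddd
ddddddddd
ddddddddd
ddddddddd
step 1: ddddddddd
ddddddddd
ddddddddd
ddddA>ddd
ddddddddd
ddddddddd
ddddddddd
step 2: ddddddddd
ddddddddd
ddddddddd
ddddAAddd
dddddvddd
ddddddddd
ddddddddd
step 3: ddddddddd
ddddddddd
ddddddddd
ddddAAddd
dddd<Addd
ddddddddd
ddddddddd
step 4: ddddddddd
ddddddddd
ddddddddd
dddd^Addd
ddddAAddd
ddddddddd
ddddddddd
step 5: ddddddddd
ddddddddd
ddddddddd
ddd<dAddd
ddddAAddd
ddddddddd
ddddddddd
step 6: ddddddddd
ddddddddd
ddd^ddddd
dddAdAddd
ddddAAddd
ddddddddd
ddddddddd
step 7: ddddddddd
ddddddddd
dddA>dddd
dddAdAddd
ddddAAddd
ddddddddd
ddddddddd
step 8: ddddddddd
ddddddddd
dddAAdddd
dddAvAddd
ddddAAddd
ddddddddd
ddddddddd
step 9: ddddddddd
ddddddddd
dddAAdddd
ddd<AAddd
ddddAAddd
ddddddddd
ddddddddd
step 10: ddddddddd
ddddddddd
dddAAdddd
ddddAAddd
dddvAAddd
ddddddddd
ddddddddd
step 11: ddddddddd
ddddddddd
dddAAdddd
ddddAAddd
dd<AAAddd
ddddddddd
ddddddddd
step 12: ddddddddd
ddddddddd
dddAAdddd
dd^dAAddd
ddAAAAddd
ddddddddd
ddddddddd
step 13: ddddddddd
ddddddddd
dddAAdddd
ddA>AAddd
ddAAAAddd
ddddddddd
ddddddddd

3,3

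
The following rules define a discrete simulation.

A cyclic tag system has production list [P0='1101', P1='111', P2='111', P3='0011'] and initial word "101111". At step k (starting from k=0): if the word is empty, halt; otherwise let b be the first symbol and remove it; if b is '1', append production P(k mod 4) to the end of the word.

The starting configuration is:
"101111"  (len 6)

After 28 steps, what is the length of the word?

k=0  "101111"  (len 6)
k=1  "011111101"  (len 9)
k=2  "11111101"  (len 8)
k=3  "1111101111"  (len 10)
k=4  "1111011110011"  (len 13)
k=5  "1110111100111101"  (len 16)
k=6  "110111100111101111"  (len 18)
k=7  "10111100111101111111"  (len 20)
k=8  "01111001111011111110011"  (len 23)
k=9  "1111001111011111110011"  (len 22)
k=10  "111001111011111110011111"  (len 24)
k=11  "11001111011111110011111111"  (len 26)
k=12  "10011110111111100111111110011"  (len 29)
k=13  "00111101111111001111111100111101"  (len 32)
k=14  "0111101111111001111111100111101"  (len 31)
k=15  "111101111111001111111100111101"  (len 30)
k=16  "111011111110011111111001111010011"  (len 33)
k=17  "110111111100111111110011110100111101"  (len 36)
k=18  "10111111100111111110011110100111101111"  (len 38)
k=19  "0111111100111111110011110100111101111111"  (len 40)
k=20  "111111100111111110011110100111101111111"  (len 39)
k=21  "111111001111111100111101001111011111111101"  (len 42)
k=22  "11111001111111100111101001111011111111101111"  (len 44)
k=23  "1111001111111100111101001111011111111101111111"  (len 46)
k=24  "1110011111111001111010011110111111111011111110011"  (len 49)
k=25  "1100111111110011110100111101111111110111111100111101"  (len 52)
k=26  "100111111110011110100111101111111110111111100111101111"  (len 54)
k=27  "00111111110011110100111101111111110111111100111101111111"  (len 56)
k=28  "0111111110011110100111101111111110111111100111101111111"  (len 55)

55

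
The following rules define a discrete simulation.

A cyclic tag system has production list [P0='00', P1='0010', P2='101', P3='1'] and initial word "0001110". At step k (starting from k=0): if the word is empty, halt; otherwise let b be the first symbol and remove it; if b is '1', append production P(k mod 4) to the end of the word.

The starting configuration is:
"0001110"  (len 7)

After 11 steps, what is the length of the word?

step 0: "0001110"  (len 7)
step 1: "001110"  (len 6)
step 2: "01110"  (len 5)
step 3: "1110"  (len 4)
step 4: "1101"  (len 4)
step 5: "10100"  (len 5)
step 6: "01000010"  (len 8)
step 7: "1000010"  (len 7)
step 8: "0000101"  (len 7)
step 9: "000101"  (len 6)
step 10: "00101"  (len 5)
step 11: "0101"  (len 4)

4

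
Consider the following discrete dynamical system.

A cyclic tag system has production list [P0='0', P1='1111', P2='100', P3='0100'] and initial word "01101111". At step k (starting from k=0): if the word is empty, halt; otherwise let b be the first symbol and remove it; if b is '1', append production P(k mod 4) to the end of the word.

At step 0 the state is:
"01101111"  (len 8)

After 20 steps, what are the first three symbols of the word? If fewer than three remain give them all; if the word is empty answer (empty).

0) "01101111"  (len 8)
1) "1101111"  (len 7)
2) "1011111111"  (len 10)
3) "011111111100"  (len 12)
4) "11111111100"  (len 11)
5) "11111111000"  (len 11)
6) "11111110001111"  (len 14)
7) "1111110001111100"  (len 16)
8) "1111100011111000100"  (len 19)
9) "1111000111110001000"  (len 19)
10) "1110001111100010001111"  (len 22)
11) "110001111100010001111100"  (len 24)
12) "100011111000100011111000100"  (len 27)
13) "000111110001000111110001000"  (len 27)
14) "00111110001000111110001000"  (len 26)
15) "0111110001000111110001000"  (len 25)
16) "111110001000111110001000"  (len 24)
17) "111100010001111100010000"  (len 24)
18) "111000100011111000100001111"  (len 27)
19) "11000100011111000100001111100"  (len 29)
20) "10001000111110001000011111000100"  (len 32)

100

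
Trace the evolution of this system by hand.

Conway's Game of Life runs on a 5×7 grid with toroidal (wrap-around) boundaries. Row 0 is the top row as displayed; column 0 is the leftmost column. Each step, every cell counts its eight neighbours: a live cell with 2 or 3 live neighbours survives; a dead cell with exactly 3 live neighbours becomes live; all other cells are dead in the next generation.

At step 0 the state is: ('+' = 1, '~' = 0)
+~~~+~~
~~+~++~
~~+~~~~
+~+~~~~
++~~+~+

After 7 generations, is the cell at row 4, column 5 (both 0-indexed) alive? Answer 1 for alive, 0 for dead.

[0] +~~~+~~
~~+~++~
~~+~~~~
+~+~~~~
++~~+~+
[1] +~~~+~~
~+~~++~
~~+~~~~
+~++~~+
~~~+~++
[2] +~~+~~~
~+~+++~
+~+~+++
+++++++
~+++~+~
[3] +~~~~++
~+~~~~~
~~~~~~~
~~~~~~~
~~~~~+~
[4] +~~~~++
+~~~~~+
~~~~~~~
~~~~~~~
~~~~~+~
[5] +~~~~+~
+~~~~+~
~~~~~~~
~~~~~~~
~~~~~+~
[6] ~~~~++~
~~~~~~~
~~~~~~~
~~~~~~~
~~~~~~+
[7] ~~~~~+~
~~~~~~~
~~~~~~~
~~~~~~~
~~~~~+~

1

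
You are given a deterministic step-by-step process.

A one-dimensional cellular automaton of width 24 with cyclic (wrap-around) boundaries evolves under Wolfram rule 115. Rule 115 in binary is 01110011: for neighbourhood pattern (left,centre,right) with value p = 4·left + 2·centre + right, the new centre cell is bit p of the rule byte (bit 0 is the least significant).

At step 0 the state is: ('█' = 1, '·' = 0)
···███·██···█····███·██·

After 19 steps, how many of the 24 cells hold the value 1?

gen 0: ···███·██···█····███·██·
gen 1: ███··██·████·████··██·██
gen 2: ··███·██···██···███·██··
gen 3: ██··██·████·████··██·███
gen 4: ·███·██···██···███·██···
gen 5: █··██·████·████··██·████
gen 6: ███·██···██···███·██····
gen 7: ··██·████·████··██·█████
gen 8: ██·██···██···███·██····█
gen 9: ·██·████·████··██·█████·
gen 10: █·██···██···███·██····██
gen 11: ██·████·████··██·█████··
gen 12: ·██···██···███·██····███
gen 13: █·████·████··██·█████··█
gen 14: ██···██···███·██····███·
gen 15: ·████·████··██·█████··██
gen 16: █···██···███·██····███·█
gen 17: ████·████··██·█████··██·
gen 18: ···██···███·██····███·██
gen 19: ███·████··██·█████··██·█

17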